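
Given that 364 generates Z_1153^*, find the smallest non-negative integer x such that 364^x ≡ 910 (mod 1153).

358

Baby-step giant-step with m = ceil(sqrt(1152)) = 34.
Baby table (364^j mod 1153 for j=0..33):
  0:1  1:364  2:1054  3:860  4:577  5:182  6:527  7:430
  8:865  9:91  10:840  11:215  12:1009  13:622  14:420  15:684
  16:1081  17:311  18:210  19:342  20:1117  21:732  22:105  23:171
  24:1135  25:366  26:629  27:662  28:1144  29:183  30:891  31:331
  32:572  33:668
Giant step factor: 364^(-34) ≡ 44 (mod 1153).
Scan 910·44^i mod 1153 for i = 0, 1, …:
  i=0: 910   i=1: 838   i=2: 1129   i=3: 97
  i=4: 809   i=5: 1006   i=6: 450   i=7: 199
  i=8: 685   i=9: 162   i=10: 210
Match at i=10, j=18: x = 10·34 + 18 = 358.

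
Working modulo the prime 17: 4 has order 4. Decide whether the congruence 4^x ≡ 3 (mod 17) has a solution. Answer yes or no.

no

3 ∈ ⟨4⟩ iff 3^4 ≡ 1 (mod 17), since |⟨4⟩| = 4.
3^4 mod 17 = 13.
Since 13 ≠ 1, 3 does not lie in the subgroup.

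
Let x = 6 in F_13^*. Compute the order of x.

12

The order of 6 must divide p − 1 = 12 = 2^2 · 3.
Divisors: 1, 2, 3, 4, 6, 12.
Check each in increasing order: 6^1 ≡ 6;  6^2 ≡ 10;  6^3 ≡ 8;  6^4 ≡ 9;  6^6 ≡ 12;  6^12 ≡ 1.
Smallest exponent giving 1 is 12.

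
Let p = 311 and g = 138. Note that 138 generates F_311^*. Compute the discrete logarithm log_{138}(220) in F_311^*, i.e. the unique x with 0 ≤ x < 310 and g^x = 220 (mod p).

55

Baby-step giant-step with m = ceil(sqrt(310)) = 18.
Baby table (138^j mod 311 for j=0..17):
  0:1  1:138  2:73  3:122  4:42  5:198  6:267  7:148
  8:209  9:230  10:18  11:307  12:70  13:19  14:134  15:143
  16:141  17:176
Giant step factor: 138^(-18) ≡ 197 (mod 311).
Scan 220·197^i mod 311 for i = 0, 1, …:
  i=0: 220   i=1: 111   i=2: 97   i=3: 138
Match at i=3, j=1: x = 3·18 + 1 = 55.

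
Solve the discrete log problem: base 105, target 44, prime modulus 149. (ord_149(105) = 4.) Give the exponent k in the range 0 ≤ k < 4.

3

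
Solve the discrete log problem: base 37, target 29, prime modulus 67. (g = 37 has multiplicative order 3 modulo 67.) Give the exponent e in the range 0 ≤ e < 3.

Successive powers of 37 modulo 67:
  37^0=1  37^1=37  37^2=29
So 37^2 ≡ 29 (mod 67), giving e = 2.

2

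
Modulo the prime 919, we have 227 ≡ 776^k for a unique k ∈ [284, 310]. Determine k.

307

Compute 776^284 mod 919 = 795, then multiply by 776 repeatedly:
  776^284=795  776^285=271  776^286=764  776^287=109  776^288=36
  776^289=366  776^290=45  776^291=917  776^292=286  776^293=457
  776^294=817  776^295=801  776^296=332  776^297=312  776^298=415
  776^299=390  776^300=289  776^301=28  776^302=591  776^303=35
  776^304=509  776^305=733  776^306=866  776^307=227
Found 227 at exponent 307.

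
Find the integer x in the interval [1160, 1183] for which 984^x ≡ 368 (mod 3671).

1164

Compute 984^1160 mod 3671 = 1919, then multiply by 984 repeatedly:
  984^1160=1919  984^1161=1402  984^1162=2943  984^1163=3164  984^1164=368
Found 368 at exponent 1164.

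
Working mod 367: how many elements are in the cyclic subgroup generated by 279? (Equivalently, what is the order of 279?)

The order of 279 must divide p − 1 = 366 = 2 · 3 · 61.
Divisors: 1, 2, 3, 6, 61, 122, 183, 366.
Check each in increasing order: 279^1 ≡ 279;  279^2 ≡ 37;  279^3 ≡ 47;  279^6 ≡ 7;  279^61 ≡ 83;  279^122 ≡ 283;  279^183 ≡ 1.
Smallest exponent giving 1 is 183.

183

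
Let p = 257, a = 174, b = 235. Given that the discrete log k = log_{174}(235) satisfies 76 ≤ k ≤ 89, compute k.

76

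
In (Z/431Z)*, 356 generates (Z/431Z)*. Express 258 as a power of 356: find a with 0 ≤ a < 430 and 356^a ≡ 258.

417

Baby-step giant-step with m = ceil(sqrt(430)) = 21.
Baby table (356^j mod 431 for j=0..20):
  0:1  1:356  2:22  3:74  4:53  5:335  6:304  7:43
  8:223  9:84  10:165  11:124  12:182  13:142  14:125  15:107
  16:164  17:199  18:160  19:68  20:72
Giant step factor: 356^(-21) ≡ 293 (mod 431).
Scan 258·293^i mod 431 for i = 0, 1, …:
  i=0: 258   i=1: 169   i=2: 383   i=3: 159
  i=4: 39   i=5: 221   i=6: 103   i=7: 9
  i=8: 51   i=9: 289     …   i=18: 155
  i=19: 160
Match at i=19, j=18: a = 19·21 + 18 = 417.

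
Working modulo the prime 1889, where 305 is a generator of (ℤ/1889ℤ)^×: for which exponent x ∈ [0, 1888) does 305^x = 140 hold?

1735

Baby-step giant-step with m = ceil(sqrt(1888)) = 44.
Baby table (305^j mod 1889 for j=0..43):
  0:1  1:305  2:464  3:1734  4:1839  5:1751  6:1357  7:194
  8:611  9:1233  10:154  11:1634  12:1563  13:687  14:1745  15:1416
  16:1188  17:1541  18:1533  19:982  20:1048  21:399  22:799  23:14
  24:492  25:829  26:1608  27:1189  28:1846  29:108  30:827  31:998
  32:261  33:267  34:208  35:1103  36:173  37:1762  38:934  39:1520
  40:795  41:683  42:525  43:1449
Giant step factor: 305^(-44) ≡ 1236 (mod 1889).
Scan 140·1236^i mod 1889 for i = 0, 1, …:
  i=0: 140   i=1: 1141   i=2: 1082   i=3: 1829
  i=4: 1400   i=5: 76   i=6: 1375   i=7: 1289
  i=8: 777   i=9: 760     …   i=38: 1685
  i=39: 982
Match at i=39, j=19: x = 39·44 + 19 = 1735.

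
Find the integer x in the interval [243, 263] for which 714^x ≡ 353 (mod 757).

Compute 714^243 mod 757 = 166, then multiply by 714 repeatedly:
  714^243=166  714^244=432  714^245=349  714^246=133  714^247=337
  714^248=649  714^249=102  714^250=156  714^251=105  714^252=27
  714^253=353
Found 353 at exponent 253.

253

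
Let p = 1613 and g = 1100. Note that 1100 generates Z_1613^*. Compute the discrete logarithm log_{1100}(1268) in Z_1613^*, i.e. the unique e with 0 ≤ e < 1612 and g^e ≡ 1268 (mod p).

592

Baby-step giant-step with m = ceil(sqrt(1612)) = 41.
Baby table (1100^j mod 1613 for j=0..40):
  0:1  1:1100  2:250  3:790  4:1206  5:714  6:1482  7:1070
  8:1123  9:1355  10:88  11:20  12:1031  13:161  14:1283  15:1538
  16:1376  17:606  18:431  19:1491  20:1292  21:147  22:400  23:1264
  24:1607  25:1465  26:113  27:99  28:829  29:555  30:786  31:32
  32:1327  33:1548  34:1085  35:1493  36:266  37:647  38:367  39:450
  40:1422
Giant step factor: 1100^(-41) ≡ 657 (mod 1613).
Scan 1268·657^i mod 1613 for i = 0, 1, …:
  i=0: 1268   i=1: 768   i=2: 1320   i=3: 1059
  i=4: 560   i=5: 156   i=6: 873   i=7: 946
  i=8: 517   i=9: 939     …   i=13: 720
  i=14: 431
Match at i=14, j=18: e = 14·41 + 18 = 592.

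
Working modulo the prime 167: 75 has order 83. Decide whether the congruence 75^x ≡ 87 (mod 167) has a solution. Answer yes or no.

yes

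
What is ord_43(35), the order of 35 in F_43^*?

The order of 35 must divide p − 1 = 42 = 2 · 3 · 7.
Divisors: 1, 2, 3, 6, 7, 14, 21, 42.
Check each in increasing order: 35^1 ≡ 35;  35^2 ≡ 21;  35^3 ≡ 4;  35^6 ≡ 16;  35^7 ≡ 1.
Smallest exponent giving 1 is 7.

7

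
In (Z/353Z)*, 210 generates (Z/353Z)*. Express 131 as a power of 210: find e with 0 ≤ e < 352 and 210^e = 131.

Baby-step giant-step with m = ceil(sqrt(352)) = 19.
Baby table (210^j mod 353 for j=0..18):
  0:1  1:210  2:328  3:45  4:272  5:287  6:260  7:238
  8:207  9:51  10:120  11:137  12:177  13:105  14:164  15:199
  16:136  17:320  18:130
Giant step factor: 210^(-19) ≡ 89 (mod 353).
Scan 131·89^i mod 353 for i = 0, 1, …:
  i=0: 131   i=1: 10   i=2: 184   i=3: 138
  i=4: 280   i=5: 210
Match at i=5, j=1: e = 5·19 + 1 = 96.

96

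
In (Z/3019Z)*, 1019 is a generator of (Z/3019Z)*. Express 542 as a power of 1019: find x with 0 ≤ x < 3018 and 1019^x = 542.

Baby-step giant-step with m = ceil(sqrt(3018)) = 55.
Baby table (1019^j mod 3019 for j=0..54):
  0:1  1:1019  2:2844  3:2815  4:435  5:2491  6:2369  7:1830
  8:2047  9:2783  10:1036  11:2053  12:2859  13:3005  14:829  15:2450
  16:2856  17:2967  18:1354  19:43  20:1551  21:1532  22:285  23:591
  24:1448  25:2240  26:196  27:470  28:1928  29:2282  30:728  31:2177
  32:2417  33:2438  34:2704  35:2048  36:783  37:861  38:1849  39:275
  40:2477  41:179  42:1261  43:1884  44:2731  45:2390  46:2096  47:1391
  48:1518  49:1114  50:22  51:1285  52:2188  53:1550  54:513
Giant step factor: 1019^(-55) ≡ 2238 (mod 3019).
Scan 542·2238^i mod 3019 for i = 0, 1, …:
  i=0: 542   i=1: 2377   i=2: 248   i=3: 2547
  i=4: 314   i=5: 2324   i=6: 2394   i=7: 2066
  i=8: 1619   i=9: 522     …   i=27: 124
  i=28: 2783
Match at i=28, j=9: x = 28·55 + 9 = 1549.

1549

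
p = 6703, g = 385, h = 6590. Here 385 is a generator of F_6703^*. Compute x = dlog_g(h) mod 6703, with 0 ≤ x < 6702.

Baby-step giant-step with m = ceil(sqrt(6702)) = 82.
Baby table (385^j mod 6703 for j=0..81):
  0:1  1:385  2:759  3:3986  4:6326  5:2321  6:2086  7:5453
  8:1366  9:3076  10:4532  11:2040  12:1149  13:6670  14:701  15:1765
  16:2522  17:5738  18:3843  19:4895  20:1032  21:1843  22:5740  23:4613
  24:6413  25:2301  26:1089  27:3679  28:2082  29:3913  30:5033  31:538
  32:6040  33:6162  34:6211  35:4967  36:1940  37:2867  38:4503  39:4281
  40:5950  41:5027  42:4931  43:1486  44:2355  45:1770  46:4447  47:2830
  48:3664  49:3010  50:5934  51:5570  52:6193  53:4740  54:1684  55:4852
  56:4586  57:2721  58:1917  59:715  60:452  61:6445  62:1215  63:5268
  64:3874  65:3424  66:4452  67:4755  68:756  69:2831  70:4049  71:3769
  72:3217  73:5193  74:1811  75:123  76:434  77:6218  78:959  79:550
  80:3957  81:1864
Giant step factor: 385^(-82) ≡ 16 (mod 6703).
Scan 6590·16^i mod 6703 for i = 0, 1, …:
  i=0: 6590   i=1: 4895
Match at i=1, j=19: x = 1·82 + 19 = 101.

101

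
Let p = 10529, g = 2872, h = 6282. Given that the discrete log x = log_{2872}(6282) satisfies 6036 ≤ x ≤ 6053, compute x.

Compute 2872^6036 mod 10529 = 4148, then multiply by 2872 repeatedly:
  2872^6036=4148  2872^6037=4757  2872^6038=5991  2872^6039=1766  2872^6040=7503
  2872^6041=6282
Found 6282 at exponent 6041.

6041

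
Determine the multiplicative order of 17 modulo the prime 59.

The order of 17 must divide p − 1 = 58 = 2 · 29.
Divisors: 1, 2, 29, 58.
Check each in increasing order: 17^1 ≡ 17;  17^2 ≡ 53;  17^29 ≡ 1.
Smallest exponent giving 1 is 29.

29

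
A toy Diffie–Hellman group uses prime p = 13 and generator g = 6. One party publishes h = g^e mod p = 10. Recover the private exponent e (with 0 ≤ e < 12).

Successive powers of 6 modulo 13:
  6^0=1  6^1=6  6^2=10
So 6^2 ≡ 10 (mod 13), giving e = 2.

2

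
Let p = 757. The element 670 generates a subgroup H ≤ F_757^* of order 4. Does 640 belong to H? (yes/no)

no

640 ∈ ⟨670⟩ iff 640^4 ≡ 1 (mod 757), since |⟨670⟩| = 4.
640^4 mod 757 = 184.
Since 184 ≠ 1, 640 does not lie in the subgroup.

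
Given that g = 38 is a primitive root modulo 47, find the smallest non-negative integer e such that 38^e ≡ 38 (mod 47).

Baby-step giant-step with m = ceil(sqrt(46)) = 7.
Baby table (38^j mod 47 for j=0..6):
  0:1  1:38  2:34  3:23  4:28  5:30  6:12
Giant step factor: 38^(-7) ≡ 10 (mod 47).
Scan 38·10^i mod 47 for i = 0, 1, …:
  i=0: 38
Match at i=0, j=1: e = 0·7 + 1 = 1.

1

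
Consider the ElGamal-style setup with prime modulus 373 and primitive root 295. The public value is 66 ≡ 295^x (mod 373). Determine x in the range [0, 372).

32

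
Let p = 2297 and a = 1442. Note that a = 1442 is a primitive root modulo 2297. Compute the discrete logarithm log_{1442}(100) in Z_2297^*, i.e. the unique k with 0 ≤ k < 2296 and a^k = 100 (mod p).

262

Baby-step giant-step with m = ceil(sqrt(2296)) = 48.
Baby table (1442^j mod 2297 for j=0..47):
  0:1  1:1442  2:579  3:1107  4:2176  5:90  6:1148  7:1576
  8:859  9:595  10:1209  11:2252  12:1723  13:1509  14:719  15:851
  16:544  17:1171  18:287  19:394  20:789  21:723  22:2025  23:563
  24:1005  25:2100  26:754  27:787  28:136  29:867  30:646  31:1247
  32:1920  33:755  34:2229  35:715  36:1974  37:525  38:1337  39:771
  40:34  41:791  42:1310  43:886  44:480  45:763  46:2280  47:753
Giant step factor: 1442^(-48) ≡ 256 (mod 2297).
Scan 100·256^i mod 2297 for i = 0, 1, …:
  i=0: 100   i=1: 333   i=2: 259   i=3: 1988
  i=4: 1291   i=5: 2025
Match at i=5, j=22: k = 5·48 + 22 = 262.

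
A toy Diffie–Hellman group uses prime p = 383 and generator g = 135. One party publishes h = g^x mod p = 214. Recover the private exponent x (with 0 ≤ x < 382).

Baby-step giant-step with m = ceil(sqrt(382)) = 20.
Baby table (135^j mod 383 for j=0..19):
  0:1  1:135  2:224  3:366  4:3  5:22  6:289  7:332
  8:9  9:66  10:101  11:230  12:27  13:198  14:303  15:307
  16:81  17:211  18:143  19:155
Giant step factor: 135^(-20) ≡ 238 (mod 383).
Scan 214·238^i mod 383 for i = 0, 1, …:
  i=0: 214   i=1: 376   i=2: 249   i=3: 280
  i=4: 381   i=5: 290   i=6: 80   i=7: 273
  i=8: 247   i=9: 187     …   i=15: 367
  i=16: 22
Match at i=16, j=5: x = 16·20 + 5 = 325.

325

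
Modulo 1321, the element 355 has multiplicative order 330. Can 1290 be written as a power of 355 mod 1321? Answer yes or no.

1290 ∈ ⟨355⟩ iff 1290^330 ≡ 1 (mod 1321), since |⟨355⟩| = 330.
1290^330 mod 1321 = 1.
Since 1 = 1, 1290 lies in the subgroup.

yes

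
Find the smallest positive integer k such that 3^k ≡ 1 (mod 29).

28

The order of 3 must divide p − 1 = 28 = 2^2 · 7.
Divisors: 1, 2, 4, 7, 14, 28.
Check each in increasing order: 3^1 ≡ 3;  3^2 ≡ 9;  3^4 ≡ 23;  3^7 ≡ 12;  3^14 ≡ 28;  3^28 ≡ 1.
Smallest exponent giving 1 is 28.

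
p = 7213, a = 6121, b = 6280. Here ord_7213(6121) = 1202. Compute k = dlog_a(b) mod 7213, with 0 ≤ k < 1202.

1003

Baby-step giant-step with m = ceil(sqrt(1202)) = 35.
Baby table (6121^j mod 7213 for j=0..34):
  0:1  1:6121  2:2319  3:6628  4:4076  5:6642  6:3214  7:3043
  8:2237  9:2403  10:1456  11:4121  12:780  13:6587  14:5570  15:5332
  16:5560  17:1826  18:4009  19:463  20:6527  21:6173  22:3239  23:4595
  24:2508  25:2204  26:2374  27:4272  28:1787  29:3319  30:3791  31:490
  32:5895  33:3869  34:1870
Giant step factor: 6121^(-35) ≡ 218 (mod 7213).
Scan 6280·218^i mod 7213 for i = 0, 1, …:
  i=0: 6280   i=1: 5783   i=2: 5632   i=3: 1566
  i=4: 2377   i=5: 6063   i=6: 1755   i=7: 301
  i=8: 701   i=9: 1345     …   i=27: 1510
  i=28: 4595
Match at i=28, j=23: k = 28·35 + 23 = 1003.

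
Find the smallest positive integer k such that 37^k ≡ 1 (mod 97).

96

The order of 37 must divide p − 1 = 96 = 2^5 · 3.
Divisors: 1, 2, 3, 4, 6, 8, 12, 16, 24, 32, 48, 96.
Check each in increasing order: 37^1 ≡ 37;  37^2 ≡ 11;  37^3 ≡ 19;  37^4 ≡ 24;  37^6 ≡ 70;  37^8 ≡ 91;  37^12 ≡ 50;  37^16 ≡ 36;  37^24 ≡ 75;  37^32 ≡ 35;  37^48 ≡ 96;  37^96 ≡ 1.
Smallest exponent giving 1 is 96.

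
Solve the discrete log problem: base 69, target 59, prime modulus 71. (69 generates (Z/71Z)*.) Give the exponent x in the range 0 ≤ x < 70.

Baby-step giant-step with m = ceil(sqrt(70)) = 9.
Baby table (69^j mod 71 for j=0..8):
  0:1  1:69  2:4  3:63  4:16  5:39  6:64  7:14
  8:43
Giant step factor: 69^(-9) ≡ 52 (mod 71).
Scan 59·52^i mod 71 for i = 0, 1, …:
  i=0: 59   i=1: 15   i=2: 70   i=3: 19
  i=4: 65   i=5: 43
Match at i=5, j=8: x = 5·9 + 8 = 53.

53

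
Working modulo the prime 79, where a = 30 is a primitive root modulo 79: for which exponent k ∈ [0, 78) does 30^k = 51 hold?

76

Baby-step giant-step with m = ceil(sqrt(78)) = 9.
Baby table (30^j mod 79 for j=0..8):
  0:1  1:30  2:31  3:61  4:13  5:74  6:8  7:3
  8:11
Giant step factor: 30^(-9) ≡ 17 (mod 79).
Scan 51·17^i mod 79 for i = 0, 1, …:
  i=0: 51   i=1: 77   i=2: 45   i=3: 54
  i=4: 49   i=5: 43   i=6: 20   i=7: 24
  i=8: 13
Match at i=8, j=4: k = 8·9 + 4 = 76.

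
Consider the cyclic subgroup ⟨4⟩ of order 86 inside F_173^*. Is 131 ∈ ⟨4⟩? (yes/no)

131 ∈ ⟨4⟩ iff 131^86 ≡ 1 (mod 173), since |⟨4⟩| = 86.
131^86 mod 173 = 172.
Since 172 ≠ 1, 131 does not lie in the subgroup.

no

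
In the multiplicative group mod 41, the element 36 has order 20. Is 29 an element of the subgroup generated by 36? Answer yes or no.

29 ∈ ⟨36⟩ iff 29^20 ≡ 1 (mod 41), since |⟨36⟩| = 20.
29^20 mod 41 = 40.
Since 40 ≠ 1, 29 does not lie in the subgroup.

no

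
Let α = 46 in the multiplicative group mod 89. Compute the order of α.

The order of 46 must divide p − 1 = 88 = 2^3 · 11.
Divisors: 1, 2, 4, 8, 11, 22, 44, 88.
Check each in increasing order: 46^1 ≡ 46;  46^2 ≡ 69;  46^4 ≡ 44;  46^8 ≡ 67;  46^11 ≡ 37;  46^22 ≡ 34;  46^44 ≡ 88;  46^88 ≡ 1.
Smallest exponent giving 1 is 88.

88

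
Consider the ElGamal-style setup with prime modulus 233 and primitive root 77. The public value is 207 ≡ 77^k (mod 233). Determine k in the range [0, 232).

214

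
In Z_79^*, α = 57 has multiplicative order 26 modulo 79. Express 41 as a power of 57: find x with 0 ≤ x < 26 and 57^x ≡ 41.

7

Successive powers of 57 modulo 79:
  57^0=1  57^1=57  57^2=10  57^3=17  57^4=21  57^5=12
  57^6=52  57^7=41
So 57^7 ≡ 41 (mod 79), giving x = 7.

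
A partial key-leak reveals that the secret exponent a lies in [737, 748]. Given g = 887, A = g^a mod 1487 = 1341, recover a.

745

Compute 887^737 mod 1487 = 307, then multiply by 887 repeatedly:
  887^737=307  887^738=188  887^739=212  887^740=682  887^741=1212
  887^742=1430  887^743=1486  887^744=600  887^745=1341
Found 1341 at exponent 745.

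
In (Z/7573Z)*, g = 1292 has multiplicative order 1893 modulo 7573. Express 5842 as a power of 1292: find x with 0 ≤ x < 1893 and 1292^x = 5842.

Baby-step giant-step with m = ceil(sqrt(1893)) = 44.
Baby table (1292^j mod 7573 for j=0..43):
  0:1  1:1292  2:3204  3:4710  4:4201  5:5424  6:2783  7:6034
  8:3311  9:6640  10:6244  11:2003  12:5483  13:3281  14:5745  15:1000
  16:4590  17:621  18:7167  19:5558  20:1732  21:3709  22:5892  23:1599
  24:6052  25:3848  26:3728  27:148  28:1891  29:4666  30:364  31:762
  32:14  33:2942  34:6991  35:5356  36:5803  37:206  38:1097  39:1173
  40:916  41:2084  42:4113  43:5323
Giant step factor: 1292^(-44) ≡ 2018 (mod 7573).
Scan 5842·2018^i mod 7573 for i = 0, 1, …:
  i=0: 5842   i=1: 5568   i=2: 5465   i=3: 2082
  i=4: 6034
Match at i=4, j=7: x = 4·44 + 7 = 183.

183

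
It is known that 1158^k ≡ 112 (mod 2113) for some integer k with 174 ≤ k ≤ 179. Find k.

Compute 1158^174 mod 2113 = 728, then multiply by 1158 repeatedly:
  1158^174=728  1158^175=2050  1158^176=1001  1158^177=1234  1158^178=584
  1158^179=112
Found 112 at exponent 179.

179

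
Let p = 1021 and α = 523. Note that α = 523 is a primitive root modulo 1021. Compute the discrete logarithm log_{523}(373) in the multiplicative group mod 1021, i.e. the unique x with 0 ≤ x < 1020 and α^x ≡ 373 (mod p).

Baby-step giant-step with m = ceil(sqrt(1020)) = 32.
Baby table (523^j mod 1021 for j=0..31):
  0:1  1:523  2:922  3:294  4:612  5:503  6:672  7:232
  8:858  9:515  10:822  11:65  12:302  13:712  14:732  15:982
  16:23  17:798  18:786  19:636  20:803  21:338  22:141  23:231
  24:335  25:614  26:528  27:474  28:820  29:40  30:500  31:124
Giant step factor: 523^(-32) ≡ 276 (mod 1021).
Scan 373·276^i mod 1021 for i = 0, 1, …:
  i=0: 373   i=1: 848   i=2: 239   i=3: 620
  i=4: 613   i=5: 723   i=6: 453   i=7: 466
  i=8: 991   i=9: 909   i=10: 739   i=11: 785
  i=12: 208   i=13: 232
Match at i=13, j=7: x = 13·32 + 7 = 423.

423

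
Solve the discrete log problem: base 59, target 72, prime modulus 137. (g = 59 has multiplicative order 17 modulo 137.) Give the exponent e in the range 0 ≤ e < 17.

Successive powers of 59 modulo 137:
  59^0=1  59^1=59  59^2=56  59^3=16  59^4=122  59^5=74
  59^6=119  59^7=34  59^8=88  59^9=123  59^10=133  59^11=38
  59^12=50  59^13=73  59^14=60  59^15=115  59^16=72
So 59^16 ≡ 72 (mod 137), giving e = 16.

16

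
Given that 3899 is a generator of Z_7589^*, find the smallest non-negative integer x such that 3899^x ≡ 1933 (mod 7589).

Baby-step giant-step with m = ceil(sqrt(7588)) = 88.
Baby table (3899^j mod 7589 for j=0..87):
  0:1  1:3899  2:1434  3:5662  4:7326  5:6667  6:2308  7:5927
  8:868  9:7227  10:116  11:4533  12:6975  13:4138  14:7437  15:6883
  16:2113  17:4522  18:2031  19:3542  20:5867  21:2187  22:4666  23:1901
  24:5135  25:1583  26:2260  27:911  28:337  29:1066  30:5151  31:3255
  32:2437  33:435  34:3718  35:1492  36:4134  37:7019  38:1147  39:2232
  40:5574  41:5719  42:1899  43:4926  44:6304  45:6114  46:1437  47:2181
  48:4039  49:886  50:1519  51:3161  52:203  53:2241  54:2720  55:3447
  56:7323  57:2559  58:5595  59:4119  60:1657  61:2404  62:781  63:1930
  64:4371  65:5224  66:7089  67:873  68:3955  69:7286  70:2487  71:5660
  72:7117  73:3799  74:6162  75:6453  76:2712  77:2611  78:3440  79:2797
  80:110  81:3906  82:5960  83:522  84:1426  85:4826  86:3443  87:6905
Giant step factor: 3899^(-88) ≡ 6741 (mod 7589).
Scan 1933·6741^i mod 7589 for i = 0, 1, …:
  i=0: 1933   i=1: 40   i=2: 4025   i=3: 1850
  i=4: 2123   i=5: 5878   i=6: 1429   i=7: 2448
  i=8: 3482   i=9: 6974     …   i=70: 5601
  i=71: 1066
Match at i=71, j=29: x = 71·88 + 29 = 6277.

6277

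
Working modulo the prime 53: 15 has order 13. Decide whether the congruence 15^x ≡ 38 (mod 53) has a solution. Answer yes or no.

no

⟨15⟩ has order 13; its elements mod 53 are {1, 10, 13, 15, 16, 24, 28, 36, 42, 44, 46, 47, 49}.
38 is not in this set.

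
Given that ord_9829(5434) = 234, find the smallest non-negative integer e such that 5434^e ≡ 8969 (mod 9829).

Baby-step giant-step with m = ceil(sqrt(234)) = 16.
Baby table (5434^j mod 9829 for j=0..15):
  0:1  1:5434  2:2040  3:8077  4:3933  5:3676  6:2856  7:9342
  8:7472  9:9078  10:7930  11:1284  12:8495  13:4846  14:1273  15:7695
Giant step factor: 5434^(-16) ≡ 1081 (mod 9829).
Scan 8969·1081^i mod 9829 for i = 0, 1, …:
  i=0: 8969   i=1: 4095   i=2: 3645   i=3: 8645
  i=4: 7695
Match at i=4, j=15: e = 4·16 + 15 = 79.

79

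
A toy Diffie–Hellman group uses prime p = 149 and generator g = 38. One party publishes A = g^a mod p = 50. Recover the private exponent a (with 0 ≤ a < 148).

Baby-step giant-step with m = ceil(sqrt(148)) = 13.
Baby table (38^j mod 149 for j=0..12):
  0:1  1:38  2:103  3:40  4:30  5:97  6:110  7:8
  8:6  9:79  10:22  11:91  12:31
Giant step factor: 38^(-13) ≡ 117 (mod 149).
Scan 50·117^i mod 149 for i = 0, 1, …:
  i=0: 50   i=1: 39   i=2: 93   i=3: 4
  i=4: 21   i=5: 73   i=6: 48   i=7: 103
Match at i=7, j=2: a = 7·13 + 2 = 93.

93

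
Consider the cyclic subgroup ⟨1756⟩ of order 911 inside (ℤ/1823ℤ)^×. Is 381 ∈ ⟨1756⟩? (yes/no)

yes

381 ∈ ⟨1756⟩ iff 381^911 ≡ 1 (mod 1823), since |⟨1756⟩| = 911.
381^911 mod 1823 = 1.
Since 1 = 1, 381 lies in the subgroup.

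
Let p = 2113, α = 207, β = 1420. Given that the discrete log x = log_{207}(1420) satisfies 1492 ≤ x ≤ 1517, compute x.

1515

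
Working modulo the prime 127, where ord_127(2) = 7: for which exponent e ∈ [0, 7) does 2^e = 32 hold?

5

Successive powers of 2 modulo 127:
  2^0=1  2^1=2  2^2=4  2^3=8  2^4=16  2^5=32
So 2^5 ≡ 32 (mod 127), giving e = 5.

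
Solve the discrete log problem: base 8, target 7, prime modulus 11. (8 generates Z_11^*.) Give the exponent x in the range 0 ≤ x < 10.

Successive powers of 8 modulo 11:
  8^0=1  8^1=8  8^2=9  8^3=6  8^4=4  8^5=10
  8^6=3  8^7=2  8^8=5  8^9=7
So 8^9 ≡ 7 (mod 11), giving x = 9.

9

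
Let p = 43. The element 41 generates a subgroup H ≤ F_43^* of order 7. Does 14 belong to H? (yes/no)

no

⟨41⟩ has order 7; its elements mod 43 are {1, 4, 11, 16, 21, 35, 41}.
14 is not in this set.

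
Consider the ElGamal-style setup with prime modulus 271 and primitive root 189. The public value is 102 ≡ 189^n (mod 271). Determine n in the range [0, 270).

Baby-step giant-step with m = ceil(sqrt(270)) = 17.
Baby table (189^j mod 271 for j=0..16):
  0:1  1:189  2:220  3:117  4:162  5:266  6:139  7:255
  8:228  9:3  10:25  11:118  12:80  13:215  14:256  15:146
  16:223
Giant step factor: 189^(-17) ≡ 21 (mod 271).
Scan 102·21^i mod 271 for i = 0, 1, …:
  i=0: 102   i=1: 245   i=2: 267   i=3: 187
  i=4: 133   i=5: 83   i=6: 117
Match at i=6, j=3: n = 6·17 + 3 = 105.

105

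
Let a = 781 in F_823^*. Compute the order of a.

274

The order of 781 must divide p − 1 = 822 = 2 · 3 · 137.
Divisors: 1, 2, 3, 6, 137, 274, 411, 822.
Check each in increasing order: 781^1 ≡ 781;  781^2 ≡ 118;  781^3 ≡ 805;  781^6 ≡ 324;  781^137 ≡ 822;  781^274 ≡ 1.
Smallest exponent giving 1 is 274.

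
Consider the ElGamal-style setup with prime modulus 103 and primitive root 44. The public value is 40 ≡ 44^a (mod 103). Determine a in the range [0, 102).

Baby-step giant-step with m = ceil(sqrt(102)) = 11.
Baby table (44^j mod 103 for j=0..10):
  0:1  1:44  2:82  3:3  4:29  5:40  6:9  7:87
  8:17  9:27  10:55
Giant step factor: 44^(-11) ≡ 101 (mod 103).
Scan 40·101^i mod 103 for i = 0, 1, …:
  i=0: 40
Match at i=0, j=5: a = 0·11 + 5 = 5.

5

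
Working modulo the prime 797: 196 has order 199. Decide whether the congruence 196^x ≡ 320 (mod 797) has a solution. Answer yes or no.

no

320 ∈ ⟨196⟩ iff 320^199 ≡ 1 (mod 797), since |⟨196⟩| = 199.
320^199 mod 797 = 215.
Since 215 ≠ 1, 320 does not lie in the subgroup.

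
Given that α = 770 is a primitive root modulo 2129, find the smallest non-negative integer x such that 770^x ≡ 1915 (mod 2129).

215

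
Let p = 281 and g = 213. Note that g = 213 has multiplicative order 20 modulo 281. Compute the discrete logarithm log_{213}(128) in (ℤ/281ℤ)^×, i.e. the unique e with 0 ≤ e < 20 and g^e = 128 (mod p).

2

Successive powers of 213 modulo 281:
  213^0=1  213^1=213  213^2=128
So 213^2 ≡ 128 (mod 281), giving e = 2.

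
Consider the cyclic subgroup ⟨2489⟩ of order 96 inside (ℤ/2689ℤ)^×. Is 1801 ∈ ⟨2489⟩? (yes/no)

no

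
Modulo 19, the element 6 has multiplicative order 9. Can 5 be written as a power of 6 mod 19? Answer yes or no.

⟨6⟩ has order 9; its elements mod 19 are {1, 4, 5, 6, 7, 9, 11, 16, 17}.
5 is in this set.

yes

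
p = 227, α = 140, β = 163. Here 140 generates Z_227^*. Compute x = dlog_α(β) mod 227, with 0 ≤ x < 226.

201

Baby-step giant-step with m = ceil(sqrt(226)) = 16.
Baby table (140^j mod 227 for j=0..15):
  0:1  1:140  2:78  3:24  4:182  5:56  6:122  7:55
  8:209  9:204  10:185  11:22  12:129  13:127  14:74  15:145
Giant step factor: 140^(-16) ≡ 110 (mod 227).
Scan 163·110^i mod 227 for i = 0, 1, …:
  i=0: 163   i=1: 224   i=2: 124   i=3: 20
  i=4: 157   i=5: 18   i=6: 164   i=7: 107
  i=8: 193   i=9: 119   i=10: 151   i=11: 39
  i=12: 204
Match at i=12, j=9: x = 12·16 + 9 = 201.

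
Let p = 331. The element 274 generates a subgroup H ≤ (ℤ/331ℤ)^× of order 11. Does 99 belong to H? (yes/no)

99 ∈ ⟨274⟩ iff 99^11 ≡ 1 (mod 331), since |⟨274⟩| = 11.
99^11 mod 331 = 166.
Since 166 ≠ 1, 99 does not lie in the subgroup.

no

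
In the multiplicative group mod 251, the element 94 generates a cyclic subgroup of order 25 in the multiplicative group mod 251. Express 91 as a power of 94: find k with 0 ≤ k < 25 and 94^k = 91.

4

Successive powers of 94 modulo 251:
  94^0=1  94^1=94  94^2=51  94^3=25  94^4=91
So 94^4 ≡ 91 (mod 251), giving k = 4.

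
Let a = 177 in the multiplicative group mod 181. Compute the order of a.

45

The order of 177 must divide p − 1 = 180 = 2^2 · 3^2 · 5.
Divisors: 1, 2, 3, 4, 5, 6, 9, 10, 12, 15, 18, 20, 30, 36, 45, 60, 90, 180.
Check each in increasing order: 177^1 ≡ 177;  177^2 ≡ 16;  177^3 ≡ 117;  177^4 ≡ 75;  177^5 ≡ 62;  177^6 ≡ 114;  177^9 ≡ 125;  177^10 ≡ 43;  177^12 ≡ 145;  177^15 ≡ 132;  177^18 ≡ 59;  177^20 ≡ 39;  177^30 ≡ 48;  177^36 ≡ 42;  177^45 ≡ 1.
Smallest exponent giving 1 is 45.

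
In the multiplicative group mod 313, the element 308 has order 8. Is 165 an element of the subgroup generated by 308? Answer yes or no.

no

165 ∈ ⟨308⟩ iff 165^8 ≡ 1 (mod 313), since |⟨308⟩| = 8.
165^8 mod 313 = 44.
Since 44 ≠ 1, 165 does not lie in the subgroup.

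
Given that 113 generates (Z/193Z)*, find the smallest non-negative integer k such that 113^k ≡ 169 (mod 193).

Baby-step giant-step with m = ceil(sqrt(192)) = 14.
Baby table (113^j mod 193 for j=0..13):
  0:1  1:113  2:31  3:29  4:189  5:127  6:69  7:77
  8:16  9:71  10:110  11:78  12:129  13:102
Giant step factor: 113^(-14) ≡ 25 (mod 193).
Scan 169·25^i mod 193 for i = 0, 1, …:
  i=0: 169   i=1: 172   i=2: 54   i=3: 192
  i=4: 168   i=5: 147   i=6: 8   i=7: 7
  i=8: 175   i=9: 129
Match at i=9, j=12: k = 9·14 + 12 = 138.

138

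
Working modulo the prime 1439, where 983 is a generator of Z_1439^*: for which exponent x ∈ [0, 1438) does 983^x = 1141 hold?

Baby-step giant-step with m = ceil(sqrt(1438)) = 38.
Baby table (983^j mod 1439 for j=0..37):
  0:1  1:983  2:720  3:1211  4:360  5:1325  6:180  7:1382
  8:90  9:691  10:45  11:1065  12:742  13:1252  14:371  15:626
  16:905  17:313  18:1172  19:876  20:586  21:438  22:293  23:219
  24:866  25:829  26:433  27:1134  28:936  29:567  30:468  31:1003
  32:234  33:1221  34:117  35:1330  36:778  37:665
Giant step factor: 983^(-38) ≡ 492 (mod 1439).
Scan 1141·492^i mod 1439 for i = 0, 1, …:
  i=0: 1141   i=1: 162   i=2: 559   i=3: 179
  i=4: 289   i=5: 1166   i=6: 950   i=7: 1164
  i=8: 1405   i=9: 540   i=10: 904   i=11: 117
Match at i=11, j=34: x = 11·38 + 34 = 452.

452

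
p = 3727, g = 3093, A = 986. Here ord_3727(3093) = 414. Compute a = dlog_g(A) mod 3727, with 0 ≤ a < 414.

61

Baby-step giant-step with m = ceil(sqrt(414)) = 21.
Baby table (3093^j mod 3727 for j=0..20):
  0:1  1:3093  2:3167  3:975  4:532  5:1869  6:240  7:647
  8:3499  9:2926  10:962  11:1320  12:1695  13:2473  14:1185  15:1564
  16:3533  17:5  18:557  19:927  20:1148
Giant step factor: 3093^(-21) ≡ 248 (mod 3727).
Scan 986·248^i mod 3727 for i = 0, 1, …:
  i=0: 986   i=1: 2273   i=2: 927
Match at i=2, j=19: a = 2·21 + 19 = 61.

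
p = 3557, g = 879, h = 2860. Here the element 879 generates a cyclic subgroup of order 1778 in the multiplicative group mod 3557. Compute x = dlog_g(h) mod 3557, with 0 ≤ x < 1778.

Baby-step giant-step with m = ceil(sqrt(1778)) = 43.
Baby table (879^j mod 3557 for j=0..42):
  0:1  1:879  2:772  3:2758  4:1965  5:2090  6:1698  7:2159
  8:1880  9:2072  10:104  11:2491  12:2034  13:2272  14:1611  15:383
  16:2299  17:445  18:3442  19:2068  20:145  21:2960  22:1673  23:1526
  24:365  25:705  26:777  27:39  28:2268  29:1652  30:852  31:1938
  32:3256  33:2196  34:2390  35:2180  36:2554  37:499  38:1110  39:1072
  40:3240  41:2360  42:709
Giant step factor: 879^(-43) ≡ 1793 (mod 3557).
Scan 2860·1793^i mod 3557 for i = 0, 1, …:
  i=0: 2860   i=1: 2343   i=2: 182   i=3: 2639
  i=4: 917   i=5: 847   i=6: 3389   i=7: 1121
  i=8: 248   i=9: 39
Match at i=9, j=27: x = 9·43 + 27 = 414.

414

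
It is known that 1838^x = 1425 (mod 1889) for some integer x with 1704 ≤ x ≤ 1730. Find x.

1726

Compute 1838^1704 mod 1889 = 1464, then multiply by 1838 repeatedly:
  1838^1704=1464  1838^1705=896  1838^1706=1529  1838^1707=1359  1838^1708=584
  1838^1709=440  1838^1710=228  1838^1711=1595  1838^1712=1771  1838^1713=351
  1838^1714=989  1838^1715=564  1838^1716=1460  1838^1717=1100  1838^1718=570
  1838^1719=1154  1838^1720=1594  1838^1721=1822  1838^1722=1528  1838^1723=1410
  1838^1724=1761  1838^1725=861  1838^1726=1425
Found 1425 at exponent 1726.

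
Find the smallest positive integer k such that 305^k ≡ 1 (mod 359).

358

The order of 305 must divide p − 1 = 358 = 2 · 179.
Divisors: 1, 2, 179, 358.
Check each in increasing order: 305^1 ≡ 305;  305^2 ≡ 44;  305^179 ≡ 358;  305^358 ≡ 1.
Smallest exponent giving 1 is 358.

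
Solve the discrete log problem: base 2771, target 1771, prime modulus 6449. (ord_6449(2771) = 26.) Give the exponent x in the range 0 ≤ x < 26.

22

Successive powers of 2771 modulo 6449:
  2771^0=1  2771^1=2771  2771^2=4131  2771^3=26  2771^4=1107  2771^5=4222
  2771^6=676  2771^7=2986  2771^8=139  2771^9=4678  2771^10=248  2771^11=3614
  2771^12=5546  2771^13=6448  2771^14=3678  2771^15=2318  2771^16=6423  2771^17=5342
  2771^18=2227  2771^19=5773  2771^20=3463  2771^21=6310  2771^22=1771
So 2771^22 ≡ 1771 (mod 6449), giving x = 22.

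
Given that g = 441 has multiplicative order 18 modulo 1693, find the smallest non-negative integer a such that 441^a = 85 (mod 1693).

Successive powers of 441 modulo 1693:
  441^0=1  441^1=441  441^2=1479  441^3=434  441^4=85
So 441^4 ≡ 85 (mod 1693), giving a = 4.

4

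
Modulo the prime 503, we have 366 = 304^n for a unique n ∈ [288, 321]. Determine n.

Compute 304^288 mod 503 = 97, then multiply by 304 repeatedly:
  304^288=97  304^289=314  304^290=389  304^291=51  304^292=414
  304^293=106  304^294=32  304^295=171  304^296=175  304^297=385
  304^298=344  304^299=455  304^300=498  304^301=492  304^302=177
  304^303=490  304^304=72  304^305=259  304^306=268  304^307=489
  304^308=271  304^309=395  304^310=366
Found 366 at exponent 310.

310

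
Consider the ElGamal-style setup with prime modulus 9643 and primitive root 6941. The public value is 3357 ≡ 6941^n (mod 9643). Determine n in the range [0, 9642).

Baby-step giant-step with m = ceil(sqrt(9642)) = 99.
Baby table (6941^j mod 9643 for j=0..98):
  0:1  1:6941  2:1053  3:9122  4:9507  5:1038  6:1437  7:3355
  8:8853  9:3477  10:7071  11:6584  12:1367  13:9278  14:2644  15:1375
  16:6948  17:1425  18:6850  19:5860  20:86  21:8703  22:3771  23:3409
  24:7590  25:2481  26:7866  27:8883  28:9204  29:89  30:597  31:6930
  32:1846  33:7182  34:5595  35:2534  36:9305  37:6834  38:877  39:2524
  40:7396  41:5947  42:6087  43:3884  44:6659  45:1220  46:1466  47:2141
  48:818  49:7654  50:3127  51:7757  52:4468  53:500  54:8663  55:5778
  56:9504  57:9144  58:7921  59:4918  60:9261  61:363  62:2760  63:6162
  64:3737  65:8490  66:717  67:909  68:2847  69:2520  70:8561  71:1735
  72:8171  73:4428  74:2507  75:5115  76:7332  77:5301  78:6196  79:8299
  80:5720  81:2289  82:5928  83:9210  84:3163  85:6915  86:3804  87:1030
  88:3767  89:4574  90:3378  91:4565  92:8410  93:4731  94:3456  95:5955
  96:3757  97:2665  98:2491
Giant step factor: 6941^(-99) ≡ 8255 (mod 9643).
Scan 3357·8255^i mod 9643 for i = 0, 1, …:
  i=0: 3357   i=1: 7696   i=2: 2396   i=3: 1187
  i=4: 1397   i=5: 8850   i=6: 1382   i=7: 741
  i=8: 3293   i=9: 98     …   i=63: 5672
  i=64: 5595
Match at i=64, j=34: n = 64·99 + 34 = 6370.

6370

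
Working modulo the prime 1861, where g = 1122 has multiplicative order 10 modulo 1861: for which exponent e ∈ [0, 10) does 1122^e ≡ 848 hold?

2

Successive powers of 1122 modulo 1861:
  1122^0=1  1122^1=1122  1122^2=848
So 1122^2 ≡ 848 (mod 1861), giving e = 2.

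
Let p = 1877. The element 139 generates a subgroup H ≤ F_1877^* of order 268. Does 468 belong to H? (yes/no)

yes

468 ∈ ⟨139⟩ iff 468^268 ≡ 1 (mod 1877), since |⟨139⟩| = 268.
468^268 mod 1877 = 1.
Since 1 = 1, 468 lies in the subgroup.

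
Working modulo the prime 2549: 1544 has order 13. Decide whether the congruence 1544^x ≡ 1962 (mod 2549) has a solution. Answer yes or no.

1962 ∈ ⟨1544⟩ iff 1962^13 ≡ 1 (mod 2549), since |⟨1544⟩| = 13.
1962^13 mod 2549 = 1.
Since 1 = 1, 1962 lies in the subgroup.

yes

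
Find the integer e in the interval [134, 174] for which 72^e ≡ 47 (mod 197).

150

Compute 72^134 mod 197 = 138, then multiply by 72 repeatedly:
  72^134=138  72^135=86  72^136=85  72^137=13  72^138=148
  72^139=18  72^140=114  72^141=131  72^142=173  72^143=45
  72^144=88  72^145=32  72^146=137  72^147=14  72^148=23
  72^149=80  72^150=47
Found 47 at exponent 150.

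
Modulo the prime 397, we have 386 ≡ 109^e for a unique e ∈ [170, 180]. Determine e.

170

Compute 109^170 mod 397 = 386, then multiply by 109 repeatedly:
  109^170=386
Found 386 at exponent 170.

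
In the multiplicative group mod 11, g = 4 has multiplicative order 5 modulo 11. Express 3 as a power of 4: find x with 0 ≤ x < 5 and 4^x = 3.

Successive powers of 4 modulo 11:
  4^0=1  4^1=4  4^2=5  4^3=9  4^4=3
So 4^4 ≡ 3 (mod 11), giving x = 4.

4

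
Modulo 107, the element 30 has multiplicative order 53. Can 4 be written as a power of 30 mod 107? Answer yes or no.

yes

4 ∈ ⟨30⟩ iff 4^53 ≡ 1 (mod 107), since |⟨30⟩| = 53.
4^53 mod 107 = 1.
Since 1 = 1, 4 lies in the subgroup.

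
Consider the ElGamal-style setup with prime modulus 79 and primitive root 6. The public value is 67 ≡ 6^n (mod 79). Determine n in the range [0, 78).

Baby-step giant-step with m = ceil(sqrt(78)) = 9.
Baby table (6^j mod 79 for j=0..8):
  0:1  1:6  2:36  3:58  4:32  5:34  6:46  7:39
  8:76
Giant step factor: 6^(-9) ≡ 57 (mod 79).
Scan 67·57^i mod 79 for i = 0, 1, …:
  i=0: 67   i=1: 27   i=2: 38   i=3: 33
  i=4: 64   i=5: 14   i=6: 8   i=7: 61
  i=8: 1
Match at i=8, j=0: n = 8·9 + 0 = 72.

72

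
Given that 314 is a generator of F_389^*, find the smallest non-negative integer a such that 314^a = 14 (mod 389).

Baby-step giant-step with m = ceil(sqrt(388)) = 20.
Baby table (314^j mod 389 for j=0..19):
  0:1  1:314  2:179  3:190  4:143  5:167  6:312  7:329
  8:221  9:152  10:270  11:367  12:94  13:341  14:99  15:355
  16:216  17:138  18:153  19:195
Giant step factor: 314^(-20) ≡ 223 (mod 389).
Scan 14·223^i mod 389 for i = 0, 1, …:
  i=0: 14   i=1: 10   i=2: 285   i=3: 148
  i=4: 328   i=5: 12   i=6: 342   i=7: 22
  i=8: 238   i=9: 170     …   i=16: 156
  i=17: 167
Match at i=17, j=5: a = 17·20 + 5 = 345.

345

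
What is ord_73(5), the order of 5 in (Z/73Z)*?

The order of 5 must divide p − 1 = 72 = 2^3 · 3^2.
Divisors: 1, 2, 3, 4, 6, 8, 9, 12, 18, 24, 36, 72.
Check each in increasing order: 5^1 ≡ 5;  5^2 ≡ 25;  5^3 ≡ 52;  5^4 ≡ 41;  5^6 ≡ 3;  5^8 ≡ 2;  5^9 ≡ 10;  5^12 ≡ 9;  5^18 ≡ 27;  5^24 ≡ 8;  5^36 ≡ 72;  5^72 ≡ 1.
Smallest exponent giving 1 is 72.

72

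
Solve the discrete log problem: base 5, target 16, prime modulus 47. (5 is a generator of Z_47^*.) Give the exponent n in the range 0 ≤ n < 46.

Baby-step giant-step with m = ceil(sqrt(46)) = 7.
Baby table (5^j mod 47 for j=0..6):
  0:1  1:5  2:25  3:31  4:14  5:23  6:21
Giant step factor: 5^(-7) ≡ 30 (mod 47).
Scan 16·30^i mod 47 for i = 0, 1, …:
  i=0: 16   i=1: 10   i=2: 18   i=3: 23
Match at i=3, j=5: n = 3·7 + 5 = 26.

26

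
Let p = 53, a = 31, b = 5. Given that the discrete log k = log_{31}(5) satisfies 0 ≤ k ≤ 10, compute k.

Compute 31^0 mod 53 = 1, then multiply by 31 repeatedly:
  31^0=1  31^1=31  31^2=7  31^3=5
Found 5 at exponent 3.

3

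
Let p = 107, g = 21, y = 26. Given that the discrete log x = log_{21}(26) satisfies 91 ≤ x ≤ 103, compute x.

Compute 21^91 mod 107 = 2, then multiply by 21 repeatedly:
  21^91=2  21^92=42  21^93=26
Found 26 at exponent 93.

93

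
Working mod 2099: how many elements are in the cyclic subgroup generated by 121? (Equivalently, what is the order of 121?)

1049

The order of 121 must divide p − 1 = 2098 = 2 · 1049.
Divisors: 1, 2, 1049, 2098.
Check each in increasing order: 121^1 ≡ 121;  121^2 ≡ 2047;  121^1049 ≡ 1.
Smallest exponent giving 1 is 1049.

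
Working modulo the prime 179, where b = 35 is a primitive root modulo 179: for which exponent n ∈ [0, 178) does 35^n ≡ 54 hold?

137

Baby-step giant-step with m = ceil(sqrt(178)) = 14.
Baby table (35^j mod 179 for j=0..13):
  0:1  1:35  2:151  3:94  4:68  5:53  6:65  7:127
  8:149  9:24  10:124  11:44  12:108  13:21
Giant step factor: 35^(-14) ≡ 66 (mod 179).
Scan 54·66^i mod 179 for i = 0, 1, …:
  i=0: 54   i=1: 163   i=2: 18   i=3: 114
  i=4: 6   i=5: 38   i=6: 2   i=7: 132
  i=8: 120   i=9: 44
Match at i=9, j=11: n = 9·14 + 11 = 137.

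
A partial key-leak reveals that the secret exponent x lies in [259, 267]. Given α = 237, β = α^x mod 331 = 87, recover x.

262

Compute 237^259 mod 331 = 37, then multiply by 237 repeatedly:
  237^259=37  237^260=163  237^261=235  237^262=87
Found 87 at exponent 262.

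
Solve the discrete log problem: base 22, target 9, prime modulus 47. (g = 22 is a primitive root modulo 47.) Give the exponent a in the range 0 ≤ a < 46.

20

Baby-step giant-step with m = ceil(sqrt(46)) = 7.
Baby table (22^j mod 47 for j=0..6):
  0:1  1:22  2:14  3:26  4:8  5:35  6:18
Giant step factor: 22^(-7) ≡ 40 (mod 47).
Scan 9·40^i mod 47 for i = 0, 1, …:
  i=0: 9   i=1: 31   i=2: 18
Match at i=2, j=6: a = 2·7 + 6 = 20.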